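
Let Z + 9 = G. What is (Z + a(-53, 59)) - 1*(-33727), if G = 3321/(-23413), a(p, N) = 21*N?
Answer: 818444920/23413 ≈ 34957.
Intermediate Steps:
G = -3321/23413 (G = 3321*(-1/23413) = -3321/23413 ≈ -0.14184)
Z = -214038/23413 (Z = -9 - 3321/23413 = -214038/23413 ≈ -9.1418)
(Z + a(-53, 59)) - 1*(-33727) = (-214038/23413 + 21*59) - 1*(-33727) = (-214038/23413 + 1239) + 33727 = 28794669/23413 + 33727 = 818444920/23413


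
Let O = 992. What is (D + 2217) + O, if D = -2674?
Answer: 535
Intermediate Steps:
(D + 2217) + O = (-2674 + 2217) + 992 = -457 + 992 = 535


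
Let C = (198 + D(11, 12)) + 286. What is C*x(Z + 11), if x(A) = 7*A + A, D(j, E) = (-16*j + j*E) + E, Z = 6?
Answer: 61472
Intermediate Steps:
D(j, E) = E - 16*j + E*j (D(j, E) = (-16*j + E*j) + E = E - 16*j + E*j)
C = 452 (C = (198 + (12 - 16*11 + 12*11)) + 286 = (198 + (12 - 176 + 132)) + 286 = (198 - 32) + 286 = 166 + 286 = 452)
x(A) = 8*A
C*x(Z + 11) = 452*(8*(6 + 11)) = 452*(8*17) = 452*136 = 61472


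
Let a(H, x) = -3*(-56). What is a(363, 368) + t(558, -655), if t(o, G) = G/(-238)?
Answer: 40639/238 ≈ 170.75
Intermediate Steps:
a(H, x) = 168
t(o, G) = -G/238 (t(o, G) = G*(-1/238) = -G/238)
a(363, 368) + t(558, -655) = 168 - 1/238*(-655) = 168 + 655/238 = 40639/238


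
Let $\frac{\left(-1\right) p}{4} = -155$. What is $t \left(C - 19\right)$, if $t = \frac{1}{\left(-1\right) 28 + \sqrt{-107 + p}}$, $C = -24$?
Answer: $\frac{1204}{271} + \frac{129 \sqrt{57}}{271} \approx 8.0366$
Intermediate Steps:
$p = 620$ ($p = \left(-4\right) \left(-155\right) = 620$)
$t = \frac{1}{-28 + 3 \sqrt{57}}$ ($t = \frac{1}{\left(-1\right) 28 + \sqrt{-107 + 620}} = \frac{1}{-28 + \sqrt{513}} = \frac{1}{-28 + 3 \sqrt{57}} \approx -0.1869$)
$t \left(C - 19\right) = \left(- \frac{28}{271} - \frac{3 \sqrt{57}}{271}\right) \left(-24 - 19\right) = \left(- \frac{28}{271} - \frac{3 \sqrt{57}}{271}\right) \left(-43\right) = \frac{1204}{271} + \frac{129 \sqrt{57}}{271}$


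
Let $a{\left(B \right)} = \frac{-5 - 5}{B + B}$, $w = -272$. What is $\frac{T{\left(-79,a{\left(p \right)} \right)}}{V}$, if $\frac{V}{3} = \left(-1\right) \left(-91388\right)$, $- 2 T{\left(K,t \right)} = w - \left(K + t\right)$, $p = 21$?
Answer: $\frac{46}{130851} \approx 0.00035154$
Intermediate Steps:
$a{\left(B \right)} = - \frac{5}{B}$ ($a{\left(B \right)} = - \frac{10}{2 B} = - 10 \frac{1}{2 B} = - \frac{5}{B}$)
$T{\left(K,t \right)} = 136 + \frac{K}{2} + \frac{t}{2}$ ($T{\left(K,t \right)} = - \frac{-272 - \left(K + t\right)}{2} = - \frac{-272 - K - t}{2} = 136 + \frac{K}{2} + \frac{t}{2}$)
$V = 274164$ ($V = 3 \left(\left(-1\right) \left(-91388\right)\right) = 3 \cdot 91388 = 274164$)
$\frac{T{\left(-79,a{\left(p \right)} \right)}}{V} = \frac{136 + \frac{1}{2} \left(-79\right) + \frac{\left(-5\right) \frac{1}{21}}{2}}{274164} = \left(136 - \frac{79}{2} + \frac{\left(-5\right) \frac{1}{21}}{2}\right) \frac{1}{274164} = \left(136 - \frac{79}{2} + \frac{1}{2} \left(- \frac{5}{21}\right)\right) \frac{1}{274164} = \left(136 - \frac{79}{2} - \frac{5}{42}\right) \frac{1}{274164} = \frac{2024}{21} \cdot \frac{1}{274164} = \frac{46}{130851}$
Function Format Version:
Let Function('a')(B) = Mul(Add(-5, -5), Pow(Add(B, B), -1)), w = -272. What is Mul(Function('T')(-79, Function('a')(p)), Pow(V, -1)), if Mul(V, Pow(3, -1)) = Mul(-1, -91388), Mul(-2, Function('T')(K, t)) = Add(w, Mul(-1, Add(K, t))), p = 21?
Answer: Rational(46, 130851) ≈ 0.00035154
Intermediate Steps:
Function('a')(B) = Mul(-5, Pow(B, -1)) (Function('a')(B) = Mul(-10, Pow(Mul(2, B), -1)) = Mul(-10, Mul(Rational(1, 2), Pow(B, -1))) = Mul(-5, Pow(B, -1)))
Function('T')(K, t) = Add(136, Mul(Rational(1, 2), K), Mul(Rational(1, 2), t)) (Function('T')(K, t) = Mul(Rational(-1, 2), Add(-272, Mul(-1, Add(K, t)))) = Mul(Rational(-1, 2), Add(-272, Add(Mul(-1, K), Mul(-1, t)))) = Mul(Rational(-1, 2), Add(-272, Mul(-1, K), Mul(-1, t))) = Add(136, Mul(Rational(1, 2), K), Mul(Rational(1, 2), t)))
V = 274164 (V = Mul(3, Mul(-1, -91388)) = Mul(3, 91388) = 274164)
Mul(Function('T')(-79, Function('a')(p)), Pow(V, -1)) = Mul(Add(136, Mul(Rational(1, 2), -79), Mul(Rational(1, 2), Mul(-5, Pow(21, -1)))), Pow(274164, -1)) = Mul(Add(136, Rational(-79, 2), Mul(Rational(1, 2), Mul(-5, Rational(1, 21)))), Rational(1, 274164)) = Mul(Add(136, Rational(-79, 2), Mul(Rational(1, 2), Rational(-5, 21))), Rational(1, 274164)) = Mul(Add(136, Rational(-79, 2), Rational(-5, 42)), Rational(1, 274164)) = Mul(Rational(2024, 21), Rational(1, 274164)) = Rational(46, 130851)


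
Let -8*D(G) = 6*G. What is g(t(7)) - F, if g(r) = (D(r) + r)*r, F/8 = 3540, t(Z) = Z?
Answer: -113231/4 ≈ -28308.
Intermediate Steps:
D(G) = -3*G/4
F = 28320 (F = 8*3540 = 28320)
g(r) = r²/4 (g(r) = (-3*r/4 + r)*r = (r/4)*r = r²/4)
g(t(7)) - F = (¼)*7² - 1*28320 = (¼)*49 - 28320 = 49/4 - 28320 = -113231/4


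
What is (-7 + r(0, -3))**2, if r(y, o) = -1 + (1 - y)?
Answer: 49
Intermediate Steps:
r(y, o) = -y
(-7 + r(0, -3))**2 = (-7 - 1*0)**2 = (-7 + 0)**2 = (-7)**2 = 49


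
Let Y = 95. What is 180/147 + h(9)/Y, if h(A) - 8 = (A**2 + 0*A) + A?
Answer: 10502/4655 ≈ 2.2561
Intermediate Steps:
h(A) = 8 + A + A**2 (h(A) = 8 + ((A**2 + 0*A) + A) = 8 + ((A**2 + 0) + A) = 8 + (A**2 + A) = 8 + (A + A**2) = 8 + A + A**2)
180/147 + h(9)/Y = 180/147 + (8 + 9 + 9**2)/95 = 180*(1/147) + (8 + 9 + 81)*(1/95) = 60/49 + 98*(1/95) = 60/49 + 98/95 = 10502/4655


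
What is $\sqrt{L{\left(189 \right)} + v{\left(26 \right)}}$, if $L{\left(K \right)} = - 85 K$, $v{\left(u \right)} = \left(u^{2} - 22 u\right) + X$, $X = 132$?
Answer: $i \sqrt{15829} \approx 125.81 i$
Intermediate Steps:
$v{\left(u \right)} = 132 + u^{2} - 22 u$ ($v{\left(u \right)} = \left(u^{2} - 22 u\right) + 132 = 132 + u^{2} - 22 u$)
$\sqrt{L{\left(189 \right)} + v{\left(26 \right)}} = \sqrt{\left(-85\right) 189 + \left(132 + 26^{2} - 572\right)} = \sqrt{-16065 + \left(132 + 676 - 572\right)} = \sqrt{-16065 + 236} = \sqrt{-15829} = i \sqrt{15829}$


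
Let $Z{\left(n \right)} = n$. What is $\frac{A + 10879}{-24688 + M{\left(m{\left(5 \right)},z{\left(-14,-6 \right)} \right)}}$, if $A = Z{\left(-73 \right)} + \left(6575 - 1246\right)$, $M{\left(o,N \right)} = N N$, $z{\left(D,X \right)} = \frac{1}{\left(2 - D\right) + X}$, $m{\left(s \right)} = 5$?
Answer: $- \frac{1613500}{2468799} \approx -0.65356$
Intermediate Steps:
$z{\left(D,X \right)} = \frac{1}{2 + X - D}$
$M{\left(o,N \right)} = N^{2}$
$A = 5256$ ($A = -73 + \left(6575 - 1246\right) = -73 + 5329 = 5256$)
$\frac{A + 10879}{-24688 + M{\left(m{\left(5 \right)},z{\left(-14,-6 \right)} \right)}} = \frac{5256 + 10879}{-24688 + \left(\frac{1}{2 - 6 - -14}\right)^{2}} = \frac{16135}{-24688 + \left(\frac{1}{2 - 6 + 14}\right)^{2}} = \frac{16135}{-24688 + \left(\frac{1}{10}\right)^{2}} = \frac{16135}{-24688 + \frac{1}{100}} = \frac{16135}{- \frac{2468799}{100}} = 16135 \left(- \frac{100}{2468799}\right) = - \frac{1613500}{2468799}$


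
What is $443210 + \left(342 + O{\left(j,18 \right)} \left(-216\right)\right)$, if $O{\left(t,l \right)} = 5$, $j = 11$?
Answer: $442472$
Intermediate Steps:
$443210 + \left(342 + O{\left(j,18 \right)} \left(-216\right)\right) = 443210 + \left(342 + 5 \left(-216\right)\right) = 443210 + \left(342 - 1080\right) = 443210 - 738 = 442472$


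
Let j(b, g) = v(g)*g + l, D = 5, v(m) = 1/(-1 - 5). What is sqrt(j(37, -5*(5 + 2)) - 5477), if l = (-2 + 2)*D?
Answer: I*sqrt(196962)/6 ≈ 73.967*I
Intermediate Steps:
v(m) = -1/6 (v(m) = 1/(-6) = -1/6)
l = 0 (l = (-2 + 2)*5 = 0*5 = 0)
j(b, g) = -g/6 (j(b, g) = -g/6 + 0 = -g/6)
sqrt(j(37, -5*(5 + 2)) - 5477) = sqrt(-(-5)*(5 + 2)/6 - 5477) = sqrt(-(-5)*7/6 - 5477) = sqrt(-1/6*(-35) - 5477) = sqrt(35/6 - 5477) = sqrt(-32827/6) = I*sqrt(196962)/6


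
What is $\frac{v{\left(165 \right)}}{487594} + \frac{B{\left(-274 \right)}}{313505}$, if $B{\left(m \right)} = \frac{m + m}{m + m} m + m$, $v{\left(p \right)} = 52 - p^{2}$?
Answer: $- \frac{8786072877}{152863156970} \approx -0.057477$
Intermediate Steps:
$B{\left(m \right)} = 2 m$ ($B{\left(m \right)} = \frac{2 m}{2 m} m + m = 2 m \frac{1}{2 m} m + m = 1 m + m = m + m = 2 m$)
$\frac{v{\left(165 \right)}}{487594} + \frac{B{\left(-274 \right)}}{313505} = \frac{52 - 165^{2}}{487594} + \frac{2 \left(-274\right)}{313505} = \left(52 - 27225\right) \frac{1}{487594} - \frac{548}{313505} = \left(-27173\right) \frac{1}{487594} - \frac{548}{313505} = - \frac{27173}{487594} - \frac{548}{313505} = - \frac{8786072877}{152863156970}$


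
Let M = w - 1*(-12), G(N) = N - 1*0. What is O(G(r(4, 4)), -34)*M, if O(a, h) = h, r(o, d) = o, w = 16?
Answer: -952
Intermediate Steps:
G(N) = N (G(N) = N + 0 = N)
M = 28 (M = 16 - 1*(-12) = 16 + 12 = 28)
O(G(r(4, 4)), -34)*M = -34*28 = -952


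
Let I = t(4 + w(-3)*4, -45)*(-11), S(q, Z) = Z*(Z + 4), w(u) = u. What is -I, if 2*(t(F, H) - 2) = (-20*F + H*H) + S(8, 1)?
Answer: 12067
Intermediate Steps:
S(q, Z) = Z*(4 + Z)
t(F, H) = 9/2 + H**2/2 - 10*F (t(F, H) = 2 + ((-20*F + H*H) + 1*(4 + 1))/2 = 2 + ((-20*F + H**2) + 1*5)/2 = 2 + ((H**2 - 20*F) + 5)/2 = 2 + (5 + H**2 - 20*F)/2 = 2 + (5/2 + H**2/2 - 10*F) = 9/2 + H**2/2 - 10*F)
I = -12067 (I = (9/2 + (1/2)*(-45)**2 - 10*(4 - 3*4))*(-11) = (9/2 + (1/2)*2025 - 10*(4 - 12))*(-11) = (9/2 + 2025/2 - 10*(-8))*(-11) = (9/2 + 2025/2 + 80)*(-11) = 1097*(-11) = -12067)
-I = -1*(-12067) = 12067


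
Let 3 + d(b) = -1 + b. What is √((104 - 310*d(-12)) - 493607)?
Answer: I*√488543 ≈ 698.96*I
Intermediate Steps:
d(b) = -4 + b (d(b) = -3 + (-1 + b) = -4 + b)
√((104 - 310*d(-12)) - 493607) = √((104 - 310*(-4 - 12)) - 493607) = √((104 - 310*(-16)) - 493607) = √((104 + 4960) - 493607) = √(5064 - 493607) = √(-488543) = I*√488543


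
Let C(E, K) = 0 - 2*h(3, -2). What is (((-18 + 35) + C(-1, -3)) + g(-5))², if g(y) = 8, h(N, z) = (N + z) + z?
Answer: 729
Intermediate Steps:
h(N, z) = N + 2*z
C(E, K) = 2 (C(E, K) = 0 - 2*(3 + 2*(-2)) = 0 - 2*(3 - 4) = 0 - 2*(-1) = 0 + 2 = 2)
(((-18 + 35) + C(-1, -3)) + g(-5))² = (((-18 + 35) + 2) + 8)² = ((17 + 2) + 8)² = (19 + 8)² = 27² = 729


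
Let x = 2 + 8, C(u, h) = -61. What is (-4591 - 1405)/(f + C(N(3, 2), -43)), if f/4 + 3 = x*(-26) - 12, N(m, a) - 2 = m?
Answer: 5996/1161 ≈ 5.1645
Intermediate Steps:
N(m, a) = 2 + m
x = 10
f = -1100 (f = -12 + 4*(10*(-26) - 12) = -12 + 4*(-260 - 12) = -12 + 4*(-272) = -12 - 1088 = -1100)
(-4591 - 1405)/(f + C(N(3, 2), -43)) = (-4591 - 1405)/(-1100 - 61) = -5996/(-1161) = -5996*(-1/1161) = 5996/1161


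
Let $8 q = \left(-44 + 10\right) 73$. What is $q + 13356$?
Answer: $\frac{52183}{4} \approx 13046.0$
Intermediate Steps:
$q = - \frac{1241}{4}$ ($q = \frac{\left(-44 + 10\right) 73}{8} = \frac{\left(-34\right) 73}{8} = \frac{1}{8} \left(-2482\right) = - \frac{1241}{4} \approx -310.25$)
$q + 13356 = - \frac{1241}{4} + 13356 = \frac{52183}{4}$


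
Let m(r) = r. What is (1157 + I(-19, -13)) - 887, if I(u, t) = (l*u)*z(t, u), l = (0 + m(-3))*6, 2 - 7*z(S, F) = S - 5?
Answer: 8730/7 ≈ 1247.1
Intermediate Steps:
z(S, F) = 1 - S/7 (z(S, F) = 2/7 - (S - 5)/7 = 2/7 - (-5 + S)/7 = 2/7 + (5/7 - S/7) = 1 - S/7)
l = -18 (l = (0 - 3)*6 = -3*6 = -18)
I(u, t) = -18*u*(1 - t/7) (I(u, t) = (-18*u)*(1 - t/7) = -18*u*(1 - t/7))
(1157 + I(-19, -13)) - 887 = (1157 + (18/7)*(-19)*(-7 - 13)) - 887 = (1157 + (18/7)*(-19)*(-20)) - 887 = (1157 + 6840/7) - 887 = 14939/7 - 887 = 8730/7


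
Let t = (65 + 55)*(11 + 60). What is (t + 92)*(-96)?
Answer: -826752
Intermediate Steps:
t = 8520 (t = 120*71 = 8520)
(t + 92)*(-96) = (8520 + 92)*(-96) = 8612*(-96) = -826752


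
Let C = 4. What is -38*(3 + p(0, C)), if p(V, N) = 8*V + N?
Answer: -266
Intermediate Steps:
p(V, N) = N + 8*V
-38*(3 + p(0, C)) = -38*(3 + (4 + 8*0)) = -38*(3 + (4 + 0)) = -38*(3 + 4) = -38*7 = -266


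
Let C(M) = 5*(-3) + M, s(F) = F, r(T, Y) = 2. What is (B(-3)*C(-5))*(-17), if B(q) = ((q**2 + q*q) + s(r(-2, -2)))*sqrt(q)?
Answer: 6800*I*sqrt(3) ≈ 11778.0*I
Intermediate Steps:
C(M) = -15 + M
B(q) = sqrt(q)*(2 + 2*q**2) (B(q) = ((q**2 + q*q) + 2)*sqrt(q) = ((q**2 + q**2) + 2)*sqrt(q) = (2*q**2 + 2)*sqrt(q) = (2 + 2*q**2)*sqrt(q) = sqrt(q)*(2 + 2*q**2))
(B(-3)*C(-5))*(-17) = ((2*sqrt(-3)*(1 + (-3)**2))*(-15 - 5))*(-17) = ((2*(I*sqrt(3))*(1 + 9))*(-20))*(-17) = ((2*(I*sqrt(3))*10)*(-20))*(-17) = ((20*I*sqrt(3))*(-20))*(-17) = -400*I*sqrt(3)*(-17) = 6800*I*sqrt(3)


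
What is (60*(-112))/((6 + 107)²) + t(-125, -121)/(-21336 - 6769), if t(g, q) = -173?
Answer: -186656563/358872745 ≈ -0.52012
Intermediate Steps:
(60*(-112))/((6 + 107)²) + t(-125, -121)/(-21336 - 6769) = (60*(-112))/((6 + 107)²) - 173/(-21336 - 6769) = -6720/(113²) - 173/(-28105) = -6720/12769 - 173*(-1/28105) = -6720*1/12769 + 173/28105 = -6720/12769 + 173/28105 = -186656563/358872745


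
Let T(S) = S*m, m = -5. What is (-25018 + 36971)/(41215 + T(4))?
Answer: 11953/41195 ≈ 0.29016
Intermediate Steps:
T(S) = -5*S (T(S) = S*(-5) = -5*S)
(-25018 + 36971)/(41215 + T(4)) = (-25018 + 36971)/(41215 - 5*4) = 11953/(41215 - 20) = 11953/41195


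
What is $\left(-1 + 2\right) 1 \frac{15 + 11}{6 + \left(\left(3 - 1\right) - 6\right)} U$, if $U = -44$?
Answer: $-572$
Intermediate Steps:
$\left(-1 + 2\right) 1 \frac{15 + 11}{6 + \left(\left(3 - 1\right) - 6\right)} U = \left(-1 + 2\right) 1 \frac{15 + 11}{6 + \left(\left(3 - 1\right) - 6\right)} \left(-44\right) = 1 \cdot 1 \frac{26}{6 + \left(2 - 6\right)} \left(-44\right) = 1 \frac{26}{6 - 4} \left(-44\right) = 1 \cdot \frac{26}{2} \left(-44\right) = 1 \cdot 26 \cdot \frac{1}{2} \left(-44\right) = 1 \cdot 13 \left(-44\right) = 13 \left(-44\right) = -572$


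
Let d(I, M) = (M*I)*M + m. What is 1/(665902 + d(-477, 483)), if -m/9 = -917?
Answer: -1/110604698 ≈ -9.0412e-9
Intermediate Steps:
m = 8253 (m = -9*(-917) = 8253)
d(I, M) = 8253 + I*M² (d(I, M) = (M*I)*M + 8253 = (I*M)*M + 8253 = I*M² + 8253 = 8253 + I*M²)
1/(665902 + d(-477, 483)) = 1/(665902 + (8253 - 477*483²)) = 1/(665902 + (8253 - 477*233289)) = 1/(665902 + (8253 - 111278853)) = 1/(665902 - 111270600) = 1/(-110604698) = -1/110604698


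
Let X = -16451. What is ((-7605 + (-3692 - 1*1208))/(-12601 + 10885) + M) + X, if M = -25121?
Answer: -71325047/1716 ≈ -41565.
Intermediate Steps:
((-7605 + (-3692 - 1*1208))/(-12601 + 10885) + M) + X = ((-7605 + (-3692 - 1*1208))/(-12601 + 10885) - 25121) - 16451 = ((-7605 + (-3692 - 1208))/(-1716) - 25121) - 16451 = ((-7605 - 4900)*(-1/1716) - 25121) - 16451 = (-12505*(-1/1716) - 25121) - 16451 = (12505/1716 - 25121) - 16451 = -43095131/1716 - 16451 = -71325047/1716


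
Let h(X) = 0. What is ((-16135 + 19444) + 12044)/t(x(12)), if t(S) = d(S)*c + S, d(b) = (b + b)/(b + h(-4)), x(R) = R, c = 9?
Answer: 15353/30 ≈ 511.77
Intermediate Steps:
d(b) = 2 (d(b) = (b + b)/(b + 0) = (2*b)/b = 2)
t(S) = 18 + S (t(S) = 2*9 + S = 18 + S)
((-16135 + 19444) + 12044)/t(x(12)) = ((-16135 + 19444) + 12044)/(18 + 12) = (3309 + 12044)/30 = 15353*(1/30) = 15353/30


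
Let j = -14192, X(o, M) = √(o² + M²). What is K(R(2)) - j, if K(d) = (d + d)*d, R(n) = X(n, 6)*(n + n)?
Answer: 15472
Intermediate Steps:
X(o, M) = √(M² + o²)
R(n) = 2*n*√(36 + n²) (R(n) = √(6² + n²)*(n + n) = √(36 + n²)*(2*n) = 2*n*√(36 + n²))
K(d) = 2*d² (K(d) = (2*d)*d = 2*d²)
K(R(2)) - j = 2*(2*2*√(36 + 2²))² - 1*(-14192) = 2*(2*2*√(36 + 4))² + 14192 = 2*(2*2*√40)² + 14192 = 2*(2*2*(2*√10))² + 14192 = 2*(8*√10)² + 14192 = 2*640 + 14192 = 1280 + 14192 = 15472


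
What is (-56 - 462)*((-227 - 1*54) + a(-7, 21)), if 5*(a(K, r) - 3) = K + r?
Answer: 712768/5 ≈ 1.4255e+5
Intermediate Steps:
a(K, r) = 3 + K/5 + r/5 (a(K, r) = 3 + (K + r)/5 = 3 + (K/5 + r/5) = 3 + K/5 + r/5)
(-56 - 462)*((-227 - 1*54) + a(-7, 21)) = (-56 - 462)*((-227 - 1*54) + (3 + (1/5)*(-7) + (1/5)*21)) = -518*((-227 - 54) + (3 - 7/5 + 21/5)) = -518*(-281 + 29/5) = -518*(-1376/5) = 712768/5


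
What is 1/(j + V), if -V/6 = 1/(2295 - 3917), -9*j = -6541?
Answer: 7299/5304778 ≈ 0.0013759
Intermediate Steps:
j = 6541/9 (j = -⅑*(-6541) = 6541/9 ≈ 726.78)
V = 3/811 (V = -6/(2295 - 3917) = -6/(-1622) = -6*(-1/1622) = 3/811 ≈ 0.0036991)
1/(j + V) = 1/(6541/9 + 3/811) = 1/(5304778/7299) = 7299/5304778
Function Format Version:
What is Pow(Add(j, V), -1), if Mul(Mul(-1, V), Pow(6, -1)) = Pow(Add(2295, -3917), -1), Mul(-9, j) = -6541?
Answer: Rational(7299, 5304778) ≈ 0.0013759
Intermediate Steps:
j = Rational(6541, 9) (j = Mul(Rational(-1, 9), -6541) = Rational(6541, 9) ≈ 726.78)
V = Rational(3, 811) (V = Mul(-6, Pow(Add(2295, -3917), -1)) = Mul(-6, Pow(-1622, -1)) = Mul(-6, Rational(-1, 1622)) = Rational(3, 811) ≈ 0.0036991)
Pow(Add(j, V), -1) = Pow(Add(Rational(6541, 9), Rational(3, 811)), -1) = Pow(Rational(5304778, 7299), -1) = Rational(7299, 5304778)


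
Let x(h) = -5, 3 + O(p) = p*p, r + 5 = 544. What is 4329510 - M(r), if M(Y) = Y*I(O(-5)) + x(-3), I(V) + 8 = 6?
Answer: 4330593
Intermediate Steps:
r = 539 (r = -5 + 544 = 539)
O(p) = -3 + p² (O(p) = -3 + p*p = -3 + p²)
I(V) = -2 (I(V) = -8 + 6 = -2)
M(Y) = -5 - 2*Y (M(Y) = Y*(-2) - 5 = -2*Y - 5 = -5 - 2*Y)
4329510 - M(r) = 4329510 - (-5 - 2*539) = 4329510 - (-5 - 1078) = 4329510 - 1*(-1083) = 4329510 + 1083 = 4330593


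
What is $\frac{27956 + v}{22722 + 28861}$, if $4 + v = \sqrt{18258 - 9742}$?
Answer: $\frac{27952}{51583} + \frac{2 \sqrt{2129}}{51583} \approx 0.54367$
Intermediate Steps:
$v = -4 + 2 \sqrt{2129}$ ($v = -4 + \sqrt{18258 - 9742} = -4 + \sqrt{8516} = -4 + 2 \sqrt{2129} \approx 88.282$)
$\frac{27956 + v}{22722 + 28861} = \frac{27956 - \left(4 - 2 \sqrt{2129}\right)}{22722 + 28861} = \frac{27952 + 2 \sqrt{2129}}{51583} = \left(27952 + 2 \sqrt{2129}\right) \frac{1}{51583} = \frac{27952}{51583} + \frac{2 \sqrt{2129}}{51583}$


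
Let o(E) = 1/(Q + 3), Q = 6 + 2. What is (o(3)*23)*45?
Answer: 1035/11 ≈ 94.091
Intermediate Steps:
Q = 8
o(E) = 1/11 (o(E) = 1/(8 + 3) = 1/11)
(o(3)*23)*45 = ((1/11)*23)*45 = (23/11)*45 = 1035/11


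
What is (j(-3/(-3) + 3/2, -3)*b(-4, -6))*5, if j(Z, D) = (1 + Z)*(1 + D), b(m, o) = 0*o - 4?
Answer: 140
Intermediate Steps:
b(m, o) = -4 (b(m, o) = 0 - 4 = -4)
j(Z, D) = (1 + D)*(1 + Z)
(j(-3/(-3) + 3/2, -3)*b(-4, -6))*5 = ((1 - 3 + (-3/(-3) + 3/2) - 3*(-3/(-3) + 3/2))*(-4))*5 = ((1 - 3 + (-3*(-1/3) + 3*(1/2)) - 3*(-3*(-1/3) + 3*(1/2)))*(-4))*5 = ((1 - 3 + (1 + 3/2) - 3*(1 + 3/2))*(-4))*5 = ((1 - 3 + 5/2 - 3*5/2)*(-4))*5 = ((1 - 3 + 5/2 - 15/2)*(-4))*5 = -7*(-4)*5 = 28*5 = 140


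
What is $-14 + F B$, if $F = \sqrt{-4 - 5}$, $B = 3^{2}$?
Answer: $-14 + 27 i \approx -14.0 + 27.0 i$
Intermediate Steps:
$B = 9$
$F = 3 i$ ($F = \sqrt{-9} = 3 i \approx 3.0 i$)
$-14 + F B = -14 + 3 i 9 = -14 + 27 i$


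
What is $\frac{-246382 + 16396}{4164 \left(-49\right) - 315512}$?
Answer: $\frac{114993}{259774} \approx 0.44267$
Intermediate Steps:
$\frac{-246382 + 16396}{4164 \left(-49\right) - 315512} = - \frac{229986}{-204036 - 315512} = - \frac{229986}{-519548} = \left(-229986\right) \left(- \frac{1}{519548}\right) = \frac{114993}{259774}$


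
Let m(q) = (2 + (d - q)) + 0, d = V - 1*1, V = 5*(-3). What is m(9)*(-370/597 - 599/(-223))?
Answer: -6327139/133131 ≈ -47.526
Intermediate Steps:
V = -15
d = -16 (d = -15 - 1*1 = -15 - 1 = -16)
m(q) = -14 - q (m(q) = (2 + (-16 - q)) + 0 = (-14 - q) + 0 = -14 - q)
m(9)*(-370/597 - 599/(-223)) = (-14 - 1*9)*(-370/597 - 599/(-223)) = (-14 - 9)*(-370*1/597 - 599*(-1/223)) = -23*(-370/597 + 599/223) = -23*275093/133131 = -6327139/133131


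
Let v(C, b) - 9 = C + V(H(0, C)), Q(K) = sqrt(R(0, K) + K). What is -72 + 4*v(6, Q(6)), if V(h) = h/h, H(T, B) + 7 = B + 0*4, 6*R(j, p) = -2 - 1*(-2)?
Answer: -8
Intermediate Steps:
R(j, p) = 0 (R(j, p) = (-2 - 1*(-2))/6 = (-2 + 2)/6 = (1/6)*0 = 0)
Q(K) = sqrt(K) (Q(K) = sqrt(0 + K) = sqrt(K))
H(T, B) = -7 + B (H(T, B) = -7 + (B + 0*4) = -7 + (B + 0) = -7 + B)
V(h) = 1
v(C, b) = 10 + C (v(C, b) = 9 + (C + 1) = 9 + (1 + C) = 10 + C)
-72 + 4*v(6, Q(6)) = -72 + 4*(10 + 6) = -72 + 4*16 = -72 + 64 = -8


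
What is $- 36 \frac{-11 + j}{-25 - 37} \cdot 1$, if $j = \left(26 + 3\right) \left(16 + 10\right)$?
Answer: $\frac{13374}{31} \approx 431.42$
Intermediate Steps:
$j = 754$ ($j = 29 \cdot 26 = 754$)
$- 36 \frac{-11 + j}{-25 - 37} \cdot 1 = - 36 \frac{-11 + 754}{-25 - 37} \cdot 1 = - 36 \frac{743}{-62} \cdot 1 = - 36 \cdot 743 \left(- \frac{1}{62}\right) 1 = \left(-36\right) \left(- \frac{743}{62}\right) 1 = \frac{13374}{31} \cdot 1 = \frac{13374}{31}$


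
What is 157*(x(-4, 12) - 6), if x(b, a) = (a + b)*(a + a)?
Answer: 29202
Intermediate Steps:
x(b, a) = 2*a*(a + b) (x(b, a) = (a + b)*(2*a) = 2*a*(a + b))
157*(x(-4, 12) - 6) = 157*(2*12*(12 - 4) - 6) = 157*(2*12*8 - 6) = 157*(192 - 6) = 157*186 = 29202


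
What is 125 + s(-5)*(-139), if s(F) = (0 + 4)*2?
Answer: -987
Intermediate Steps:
s(F) = 8 (s(F) = 4*2 = 8)
125 + s(-5)*(-139) = 125 + 8*(-139) = 125 - 1112 = -987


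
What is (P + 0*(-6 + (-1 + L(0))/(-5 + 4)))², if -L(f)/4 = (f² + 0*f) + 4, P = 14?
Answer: 196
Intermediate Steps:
L(f) = -16 - 4*f² (L(f) = -4*((f² + 0*f) + 4) = -4*((f² + 0) + 4) = -4*(f² + 4) = -4*(4 + f²) = -16 - 4*f²)
(P + 0*(-6 + (-1 + L(0))/(-5 + 4)))² = (14 + 0*(-6 + (-1 + (-16 - 4*0²))/(-5 + 4)))² = (14 + 0*(-6 + (-1 + (-16 - 4*0))/(-1)))² = (14 + 0*(-6 + (-1 + (-16 + 0))*(-1)))² = (14 + 0*(-6 + (-1 - 16)*(-1)))² = (14 + 0*(-6 - 17*(-1)))² = (14 + 0*(-6 + 17))² = (14 + 0*11)² = (14 + 0)² = 14² = 196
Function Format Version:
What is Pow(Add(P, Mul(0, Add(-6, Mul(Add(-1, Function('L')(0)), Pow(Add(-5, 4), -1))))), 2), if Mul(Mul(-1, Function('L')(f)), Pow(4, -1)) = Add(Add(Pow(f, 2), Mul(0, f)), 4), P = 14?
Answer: 196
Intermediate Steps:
Function('L')(f) = Add(-16, Mul(-4, Pow(f, 2))) (Function('L')(f) = Mul(-4, Add(Add(Pow(f, 2), Mul(0, f)), 4)) = Mul(-4, Add(Add(Pow(f, 2), 0), 4)) = Mul(-4, Add(Pow(f, 2), 4)) = Mul(-4, Add(4, Pow(f, 2))) = Add(-16, Mul(-4, Pow(f, 2))))
Pow(Add(P, Mul(0, Add(-6, Mul(Add(-1, Function('L')(0)), Pow(Add(-5, 4), -1))))), 2) = Pow(Add(14, Mul(0, Add(-6, Mul(Add(-1, Add(-16, Mul(-4, Pow(0, 2)))), Pow(Add(-5, 4), -1))))), 2) = Pow(Add(14, Mul(0, Add(-6, Mul(Add(-1, Add(-16, Mul(-4, 0))), Pow(-1, -1))))), 2) = Pow(Add(14, Mul(0, Add(-6, Mul(Add(-1, Add(-16, 0)), -1)))), 2) = Pow(Add(14, Mul(0, Add(-6, Mul(Add(-1, -16), -1)))), 2) = Pow(Add(14, Mul(0, Add(-6, Mul(-17, -1)))), 2) = Pow(Add(14, Mul(0, Add(-6, 17))), 2) = Pow(Add(14, Mul(0, 11)), 2) = Pow(Add(14, 0), 2) = Pow(14, 2) = 196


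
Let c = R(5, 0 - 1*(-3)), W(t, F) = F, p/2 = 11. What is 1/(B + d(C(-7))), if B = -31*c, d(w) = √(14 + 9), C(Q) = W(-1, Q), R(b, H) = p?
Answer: -682/465101 - √23/465101 ≈ -0.0014767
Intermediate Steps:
p = 22 (p = 2*11 = 22)
R(b, H) = 22
c = 22
C(Q) = Q
d(w) = √23
B = -682 (B = -31*22 = -682)
1/(B + d(C(-7))) = 1/(-682 + √23)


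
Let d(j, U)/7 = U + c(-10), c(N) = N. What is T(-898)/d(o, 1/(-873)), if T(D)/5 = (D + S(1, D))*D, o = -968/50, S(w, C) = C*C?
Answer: 3157398253620/61117 ≈ 5.1662e+7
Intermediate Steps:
S(w, C) = C**2
o = -484/25 (o = -968*1/50 = -484/25 ≈ -19.360)
T(D) = 5*D*(D + D**2) (T(D) = 5*((D + D**2)*D) = 5*(D*(D + D**2)) = 5*D*(D + D**2))
d(j, U) = -70 + 7*U (d(j, U) = 7*(U - 10) = 7*(-10 + U) = -70 + 7*U)
T(-898)/d(o, 1/(-873)) = (5*(-898)**2*(1 - 898))/(-70 + 7/(-873)) = (5*806404*(-897))/(-70 + 7*(-1/873)) = -3616721940/(-70 - 7/873) = -3616721940/(-61117/873) = -3616721940*(-873/61117) = 3157398253620/61117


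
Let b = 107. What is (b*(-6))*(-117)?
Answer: 75114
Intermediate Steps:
(b*(-6))*(-117) = (107*(-6))*(-117) = -642*(-117) = 75114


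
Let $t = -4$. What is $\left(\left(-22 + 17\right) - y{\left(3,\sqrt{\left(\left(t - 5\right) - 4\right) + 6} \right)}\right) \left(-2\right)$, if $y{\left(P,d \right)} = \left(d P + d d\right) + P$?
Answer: $2 + 6 i \sqrt{7} \approx 2.0 + 15.875 i$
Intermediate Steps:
$y{\left(P,d \right)} = P + d^{2} + P d$ ($y{\left(P,d \right)} = \left(P d + d^{2}\right) + P = \left(d^{2} + P d\right) + P = P + d^{2} + P d$)
$\left(\left(-22 + 17\right) - y{\left(3,\sqrt{\left(\left(t - 5\right) - 4\right) + 6} \right)}\right) \left(-2\right) = \left(\left(-22 + 17\right) - \left(3 + \left(\sqrt{\left(\left(-4 - 5\right) - 4\right) + 6}\right)^{2} + 3 \sqrt{\left(\left(-4 - 5\right) - 4\right) + 6}\right)\right) \left(-2\right) = \left(-5 - \left(3 + \left(\sqrt{\left(-9 - 4\right) + 6}\right)^{2} + 3 \sqrt{\left(-9 - 4\right) + 6}\right)\right) \left(-2\right) = \left(-5 - \left(3 + \left(\sqrt{-13 + 6}\right)^{2} + 3 \sqrt{-13 + 6}\right)\right) \left(-2\right) = \left(-5 - \left(3 + \left(\sqrt{-7}\right)^{2} + 3 \sqrt{-7}\right)\right) \left(-2\right) = \left(-5 - \left(3 + \left(i \sqrt{7}\right)^{2} + 3 i \sqrt{7}\right)\right) \left(-2\right) = \left(-5 - \left(3 - 7 + 3 i \sqrt{7}\right)\right) \left(-2\right) = \left(-5 - \left(-4 + 3 i \sqrt{7}\right)\right) \left(-2\right) = \left(-5 + \left(4 - 3 i \sqrt{7}\right)\right) \left(-2\right) = \left(-1 - 3 i \sqrt{7}\right) \left(-2\right) = 2 + 6 i \sqrt{7}$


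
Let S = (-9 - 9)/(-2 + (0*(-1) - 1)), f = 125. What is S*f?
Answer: 750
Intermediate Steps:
S = 6 (S = -18/(-2 + (0 - 1)) = -18/(-2 - 1) = -18/(-3) = -18*(-1/3) = 6)
S*f = 6*125 = 750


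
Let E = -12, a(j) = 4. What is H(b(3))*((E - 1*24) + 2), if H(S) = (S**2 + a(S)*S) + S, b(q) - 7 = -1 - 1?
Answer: -1700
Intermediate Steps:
b(q) = 5 (b(q) = 7 + (-1 - 1) = 7 - 2 = 5)
H(S) = S**2 + 5*S (H(S) = (S**2 + 4*S) + S = S**2 + 5*S)
H(b(3))*((E - 1*24) + 2) = (5*(5 + 5))*((-12 - 1*24) + 2) = (5*10)*((-12 - 24) + 2) = 50*(-36 + 2) = 50*(-34) = -1700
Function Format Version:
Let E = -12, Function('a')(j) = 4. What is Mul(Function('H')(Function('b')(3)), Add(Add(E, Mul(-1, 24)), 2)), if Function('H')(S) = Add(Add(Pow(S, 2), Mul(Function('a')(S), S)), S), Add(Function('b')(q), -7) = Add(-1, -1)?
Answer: -1700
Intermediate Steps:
Function('b')(q) = 5 (Function('b')(q) = Add(7, Add(-1, -1)) = Add(7, -2) = 5)
Function('H')(S) = Add(Pow(S, 2), Mul(5, S)) (Function('H')(S) = Add(Add(Pow(S, 2), Mul(4, S)), S) = Add(Pow(S, 2), Mul(5, S)))
Mul(Function('H')(Function('b')(3)), Add(Add(E, Mul(-1, 24)), 2)) = Mul(Mul(5, Add(5, 5)), Add(Add(-12, Mul(-1, 24)), 2)) = Mul(Mul(5, 10), Add(Add(-12, -24), 2)) = Mul(50, Add(-36, 2)) = Mul(50, -34) = -1700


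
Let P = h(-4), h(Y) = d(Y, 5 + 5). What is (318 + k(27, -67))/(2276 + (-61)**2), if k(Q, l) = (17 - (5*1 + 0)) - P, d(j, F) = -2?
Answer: 332/5997 ≈ 0.055361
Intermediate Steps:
h(Y) = -2
P = -2
k(Q, l) = 14 (k(Q, l) = (17 - (5*1 + 0)) - 1*(-2) = (17 - (5 + 0)) + 2 = (17 - 1*5) + 2 = (17 - 5) + 2 = 12 + 2 = 14)
(318 + k(27, -67))/(2276 + (-61)**2) = (318 + 14)/(2276 + (-61)**2) = 332/(2276 + 3721) = 332/5997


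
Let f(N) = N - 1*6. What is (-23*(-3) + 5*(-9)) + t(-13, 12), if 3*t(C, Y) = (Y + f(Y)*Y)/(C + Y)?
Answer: -4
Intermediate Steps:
f(N) = -6 + N (f(N) = N - 6 = -6 + N)
t(C, Y) = (Y + Y*(-6 + Y))/(3*(C + Y)) (t(C, Y) = ((Y + (-6 + Y)*Y)/(C + Y))/3 = ((Y + Y*(-6 + Y))/(C + Y))/3 = (Y + Y*(-6 + Y))/(3*(C + Y)))
(-23*(-3) + 5*(-9)) + t(-13, 12) = (-23*(-3) + 5*(-9)) + (⅓)*12*(-5 + 12)/(-13 + 12) = (69 - 45) + (⅓)*12*7/(-1) = 24 + (⅓)*12*(-1)*7 = 24 - 28 = -4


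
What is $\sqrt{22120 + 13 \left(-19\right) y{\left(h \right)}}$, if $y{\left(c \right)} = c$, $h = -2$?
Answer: $\sqrt{22614} \approx 150.38$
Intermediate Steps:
$\sqrt{22120 + 13 \left(-19\right) y{\left(h \right)}} = \sqrt{22120 + 13 \left(-19\right) \left(-2\right)} = \sqrt{22120 - -494} = \sqrt{22120 + 494} = \sqrt{22614}$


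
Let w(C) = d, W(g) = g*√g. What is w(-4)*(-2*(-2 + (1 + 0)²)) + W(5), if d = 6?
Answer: 12 + 5*√5 ≈ 23.180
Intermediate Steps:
W(g) = g^(3/2)
w(C) = 6
w(-4)*(-2*(-2 + (1 + 0)²)) + W(5) = 6*(-2*(-2 + (1 + 0)²)) + 5^(3/2) = 6*(-2*(-2 + 1²)) + 5*√5 = 6*(-2*(-2 + 1)) + 5*√5 = 6*(-2*(-1)) + 5*√5 = 6*2 + 5*√5 = 12 + 5*√5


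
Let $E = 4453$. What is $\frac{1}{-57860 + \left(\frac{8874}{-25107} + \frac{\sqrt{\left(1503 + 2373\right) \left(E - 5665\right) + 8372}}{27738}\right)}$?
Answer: $- \frac{779504298301373562882}{45102394213446899429787379} - \frac{971386992909 i \sqrt{1172335}}{45102394213446899429787379} \approx -1.7283 \cdot 10^{-5} - 2.3319 \cdot 10^{-11} i$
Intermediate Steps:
$\frac{1}{-57860 + \left(\frac{8874}{-25107} + \frac{\sqrt{\left(1503 + 2373\right) \left(E - 5665\right) + 8372}}{27738}\right)} = \frac{1}{-57860 + \left(\frac{8874}{-25107} + \frac{\sqrt{\left(1503 + 2373\right) \left(4453 - 5665\right) + 8372}}{27738}\right)} = \frac{1}{-57860 + \left(8874 \left(- \frac{1}{25107}\right) + \sqrt{3876 \left(-1212\right) + 8372} \cdot \frac{1}{27738}\right)} = \frac{1}{-57860 - \left(\frac{2958}{8369} - \sqrt{-4697712 + 8372} \cdot \frac{1}{27738}\right)} = \frac{1}{-57860 - \left(\frac{2958}{8369} - \sqrt{-4689340} \cdot \frac{1}{27738}\right)} = \frac{1}{-57860 - \left(\frac{2958}{8369} - 2 i \sqrt{1172335} \cdot \frac{1}{27738}\right)} = \frac{1}{-57860 - \left(\frac{2958}{8369} - \frac{i \sqrt{1172335}}{13869}\right)} = \frac{1}{- \frac{484233298}{8369} + \frac{i \sqrt{1172335}}{13869}}$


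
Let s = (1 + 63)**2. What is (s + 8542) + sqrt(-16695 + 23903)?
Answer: 12638 + 2*sqrt(1802) ≈ 12723.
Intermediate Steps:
s = 4096 (s = 64**2 = 4096)
(s + 8542) + sqrt(-16695 + 23903) = (4096 + 8542) + sqrt(-16695 + 23903) = 12638 + sqrt(7208) = 12638 + 2*sqrt(1802)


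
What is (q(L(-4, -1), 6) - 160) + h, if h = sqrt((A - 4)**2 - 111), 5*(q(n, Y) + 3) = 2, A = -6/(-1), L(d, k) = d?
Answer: -813/5 + I*sqrt(107) ≈ -162.6 + 10.344*I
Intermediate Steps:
A = 6 (A = -6*(-1) = 6)
q(n, Y) = -13/5 (q(n, Y) = -3 + (1/5)*2 = -3 + 2/5 = -13/5)
h = I*sqrt(107) (h = sqrt((6 - 4)**2 - 111) = sqrt(2**2 - 111) = sqrt(4 - 111) = sqrt(-107) = I*sqrt(107) ≈ 10.344*I)
(q(L(-4, -1), 6) - 160) + h = (-13/5 - 160) + I*sqrt(107) = -813/5 + I*sqrt(107)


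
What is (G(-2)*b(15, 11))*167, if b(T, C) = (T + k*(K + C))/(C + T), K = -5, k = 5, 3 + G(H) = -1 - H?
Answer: -7515/13 ≈ -578.08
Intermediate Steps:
G(H) = -4 - H (G(H) = -3 + (-1 - H) = -4 - H)
b(T, C) = (-25 + T + 5*C)/(C + T) (b(T, C) = (T + 5*(-5 + C))/(C + T) = (T + (-25 + 5*C))/(C + T) = (-25 + T + 5*C)/(C + T))
(G(-2)*b(15, 11))*167 = ((-4 - 1*(-2))*((-25 + 15 + 5*11)/(11 + 15)))*167 = ((-4 + 2)*((-25 + 15 + 55)/26))*167 = -45/13*167 = -7515/13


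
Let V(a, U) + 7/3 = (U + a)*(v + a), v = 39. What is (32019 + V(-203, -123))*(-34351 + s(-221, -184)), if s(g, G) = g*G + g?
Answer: 1562244664/3 ≈ 5.2075e+8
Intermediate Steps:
s(g, G) = g + G*g (s(g, G) = G*g + g = g + G*g)
V(a, U) = -7/3 + (39 + a)*(U + a) (V(a, U) = -7/3 + (U + a)*(39 + a) = -7/3 + (39 + a)*(U + a))
(32019 + V(-203, -123))*(-34351 + s(-221, -184)) = (32019 + (-7/3 + (-203)² + 39*(-123) + 39*(-203) - 123*(-203)))*(-34351 - 221*(1 - 184)) = (32019 + (-7/3 + 41209 - 4797 - 7917 + 24969))*(-34351 - 221*(-183)) = (32019 + 160385/3)*(-34351 + 40443) = (256442/3)*6092 = 1562244664/3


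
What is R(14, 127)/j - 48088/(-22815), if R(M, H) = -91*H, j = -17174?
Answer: 1089536267/391824810 ≈ 2.7807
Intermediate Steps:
R(14, 127)/j - 48088/(-22815) = -91*127/(-17174) - 48088/(-22815) = -11557*(-1/17174) - 48088*(-1/22815) = 11557/17174 + 48088/22815 = 1089536267/391824810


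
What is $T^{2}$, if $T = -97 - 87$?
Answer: $33856$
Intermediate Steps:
$T = -184$
$T^{2} = \left(-184\right)^{2} = 33856$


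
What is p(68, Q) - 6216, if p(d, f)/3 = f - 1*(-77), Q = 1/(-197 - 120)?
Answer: -1897248/317 ≈ -5985.0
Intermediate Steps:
Q = -1/317 (Q = 1/(-317) = -1/317 ≈ -0.0031546)
p(d, f) = 231 + 3*f (p(d, f) = 3*(f - 1*(-77)) = 3*(f + 77) = 3*(77 + f) = 231 + 3*f)
p(68, Q) - 6216 = (231 + 3*(-1/317)) - 6216 = (231 - 3/317) - 6216 = 73224/317 - 6216 = -1897248/317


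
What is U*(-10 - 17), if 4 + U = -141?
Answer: 3915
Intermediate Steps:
U = -145 (U = -4 - 141 = -145)
U*(-10 - 17) = -145*(-10 - 17) = -145*(-27) = 3915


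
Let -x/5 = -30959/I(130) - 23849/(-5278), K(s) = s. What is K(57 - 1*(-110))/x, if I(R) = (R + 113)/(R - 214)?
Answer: -10199358/3269411875 ≈ -0.0031196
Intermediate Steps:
I(R) = (113 + R)/(-214 + R)
x = -3269411875/61074 (x = -5*(-30959*(-214 + 130)/(113 + 130) - 23849/(-5278)) = -5*(-30959/(243/(-84)) - 23849*(-1/5278)) = -5*(-30959/((-1/84*243)) + 3407/754) = -5*(-30959/(-81/28) + 3407/754) = -5*(-30959*(-28/81) + 3407/754) = -5*(866852/81 + 3407/754) = -5*653882375/61074 = -3269411875/61074 ≈ -53532.)
K(57 - 1*(-110))/x = (57 - 1*(-110))/(-3269411875/61074) = (57 + 110)*(-61074/3269411875) = 167*(-61074/3269411875) = -10199358/3269411875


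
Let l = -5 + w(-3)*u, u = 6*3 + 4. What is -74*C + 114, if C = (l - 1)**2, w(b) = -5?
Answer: -995630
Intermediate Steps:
u = 22 (u = 18 + 4 = 22)
l = -115 (l = -5 - 5*22 = -5 - 110 = -115)
C = 13456 (C = (-115 - 1)**2 = (-116)**2 = 13456)
-74*C + 114 = -74*13456 + 114 = -995744 + 114 = -995630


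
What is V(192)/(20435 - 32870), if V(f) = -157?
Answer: 157/12435 ≈ 0.012626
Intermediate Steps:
V(192)/(20435 - 32870) = -157/(20435 - 32870) = -157/(-12435) = -157*(-1/12435) = 157/12435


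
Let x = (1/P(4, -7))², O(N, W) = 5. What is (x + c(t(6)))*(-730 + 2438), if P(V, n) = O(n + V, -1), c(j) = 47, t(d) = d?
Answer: 2008608/25 ≈ 80344.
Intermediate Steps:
P(V, n) = 5
x = 1/25 (x = (1/5)² = (⅕)² = 1/25 ≈ 0.040000)
(x + c(t(6)))*(-730 + 2438) = (1/25 + 47)*(-730 + 2438) = (1176/25)*1708 = 2008608/25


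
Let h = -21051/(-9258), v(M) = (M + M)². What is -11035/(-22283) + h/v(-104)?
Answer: 1473469048451/2975063583232 ≈ 0.49527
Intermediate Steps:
v(M) = 4*M² (v(M) = (2*M)² = 4*M²)
h = 7017/3086 (h = -21051*(-1/9258) = 7017/3086 ≈ 2.2738)
-11035/(-22283) + h/v(-104) = -11035/(-22283) + 7017/(3086*((4*(-104)²))) = -11035*(-1/22283) + 7017/(3086*((4*10816))) = 11035/22283 + (7017/3086)/43264 = 11035/22283 + (7017/3086)*(1/43264) = 11035/22283 + 7017/133512704 = 1473469048451/2975063583232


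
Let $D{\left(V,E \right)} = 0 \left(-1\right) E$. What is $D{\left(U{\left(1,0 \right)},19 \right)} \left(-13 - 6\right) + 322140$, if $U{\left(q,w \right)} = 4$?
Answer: $322140$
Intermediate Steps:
$D{\left(V,E \right)} = 0$ ($D{\left(V,E \right)} = 0 E = 0$)
$D{\left(U{\left(1,0 \right)},19 \right)} \left(-13 - 6\right) + 322140 = 0 \left(-13 - 6\right) + 322140 = 0 \left(-19\right) + 322140 = 0 + 322140 = 322140$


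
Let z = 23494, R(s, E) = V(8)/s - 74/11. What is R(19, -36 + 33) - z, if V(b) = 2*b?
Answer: -4911476/209 ≈ -23500.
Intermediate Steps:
R(s, E) = -74/11 + 16/s (R(s, E) = (2*8)/s - 74/11 = 16/s - 74*1/11 = 16/s - 74/11 = -74/11 + 16/s)
R(19, -36 + 33) - z = (-74/11 + 16/19) - 1*23494 = (-74/11 + 16*(1/19)) - 23494 = (-74/11 + 16/19) - 23494 = -1230/209 - 23494 = -4911476/209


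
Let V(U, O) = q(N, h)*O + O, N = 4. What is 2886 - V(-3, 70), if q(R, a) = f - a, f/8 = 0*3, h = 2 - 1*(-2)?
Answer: 3096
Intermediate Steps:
h = 4 (h = 2 + 2 = 4)
f = 0 (f = 8*(0*3) = 8*0 = 0)
q(R, a) = -a (q(R, a) = 0 - a = -a)
V(U, O) = -3*O (V(U, O) = (-1*4)*O + O = -4*O + O = -3*O)
2886 - V(-3, 70) = 2886 - (-3)*70 = 2886 - 1*(-210) = 2886 + 210 = 3096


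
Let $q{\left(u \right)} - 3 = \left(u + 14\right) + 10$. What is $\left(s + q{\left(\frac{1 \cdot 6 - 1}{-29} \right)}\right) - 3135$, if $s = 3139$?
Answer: $\frac{894}{29} \approx 30.828$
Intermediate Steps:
$q{\left(u \right)} = 27 + u$ ($q{\left(u \right)} = 3 + \left(\left(u + 14\right) + 10\right) = 3 + \left(\left(14 + u\right) + 10\right) = 3 + \left(24 + u\right) = 27 + u$)
$\left(s + q{\left(\frac{1 \cdot 6 - 1}{-29} \right)}\right) - 3135 = \left(3139 + \left(27 + \frac{1 \cdot 6 - 1}{-29}\right)\right) - 3135 = \left(3139 + \left(27 + \left(6 - 1\right) \left(- \frac{1}{29}\right)\right)\right) - 3135 = \left(3139 + \left(27 + 5 \left(- \frac{1}{29}\right)\right)\right) - 3135 = \left(3139 + \left(27 - \frac{5}{29}\right)\right) - 3135 = \left(3139 + \frac{778}{29}\right) - 3135 = \frac{91809}{29} - 3135 = \frac{894}{29}$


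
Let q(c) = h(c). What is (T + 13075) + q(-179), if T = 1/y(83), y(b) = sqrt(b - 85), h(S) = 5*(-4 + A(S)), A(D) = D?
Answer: 12160 - I*sqrt(2)/2 ≈ 12160.0 - 0.70711*I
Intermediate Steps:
h(S) = -20 + 5*S (h(S) = 5*(-4 + S) = -20 + 5*S)
q(c) = -20 + 5*c
y(b) = sqrt(-85 + b)
T = -I*sqrt(2)/2 (T = 1/(sqrt(-85 + 83)) = 1/(sqrt(-2)) = 1/(I*sqrt(2)) = -I*sqrt(2)/2 ≈ -0.70711*I)
(T + 13075) + q(-179) = (-I*sqrt(2)/2 + 13075) + (-20 + 5*(-179)) = (13075 - I*sqrt(2)/2) + (-20 - 895) = (13075 - I*sqrt(2)/2) - 915 = 12160 - I*sqrt(2)/2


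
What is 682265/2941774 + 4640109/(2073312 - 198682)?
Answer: 3732286612579/1378684448405 ≈ 2.7071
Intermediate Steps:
682265/2941774 + 4640109/(2073312 - 198682) = 682265*(1/2941774) + 4640109/1874630 = 682265/2941774 + 4640109*(1/1874630) = 682265/2941774 + 4640109/1874630 = 3732286612579/1378684448405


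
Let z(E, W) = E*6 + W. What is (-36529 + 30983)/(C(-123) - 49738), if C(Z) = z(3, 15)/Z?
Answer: 227386/2039269 ≈ 0.11150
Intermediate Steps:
z(E, W) = W + 6*E (z(E, W) = 6*E + W = W + 6*E)
C(Z) = 33/Z (C(Z) = (15 + 6*3)/Z = (15 + 18)/Z = 33/Z)
(-36529 + 30983)/(C(-123) - 49738) = (-36529 + 30983)/(33/(-123) - 49738) = -5546/(33*(-1/123) - 49738) = -5546/(-11/41 - 49738) = -5546/(-2039269/41) = -5546*(-41/2039269) = 227386/2039269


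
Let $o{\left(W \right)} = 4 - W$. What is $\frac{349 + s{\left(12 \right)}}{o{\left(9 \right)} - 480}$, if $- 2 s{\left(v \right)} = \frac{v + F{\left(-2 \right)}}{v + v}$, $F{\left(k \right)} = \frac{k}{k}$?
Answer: $- \frac{16739}{23280} \approx -0.71903$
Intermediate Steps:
$F{\left(k \right)} = 1$
$s{\left(v \right)} = - \frac{1 + v}{4 v}$ ($s{\left(v \right)} = - \frac{\left(v + 1\right) \frac{1}{v + v}}{2} = - \frac{\left(1 + v\right) \frac{1}{2 v}}{2} = - \frac{\frac{1}{2} \frac{1}{v} \left(1 + v\right)}{2} = - \frac{1 + v}{4 v}$)
$\frac{349 + s{\left(12 \right)}}{o{\left(9 \right)} - 480} = \frac{349 + \frac{-1 - 12}{4 \cdot 12}}{\left(4 - 9\right) - 480} = \frac{349 + \frac{1}{4} \cdot \frac{1}{12} \left(-1 - 12\right)}{\left(4 - 9\right) - 480} = \frac{349 + \frac{1}{4} \cdot \frac{1}{12} \left(-13\right)}{-5 - 480} = \frac{349 - \frac{13}{48}}{-485} = \frac{16739}{48} \left(- \frac{1}{485}\right) = - \frac{16739}{23280}$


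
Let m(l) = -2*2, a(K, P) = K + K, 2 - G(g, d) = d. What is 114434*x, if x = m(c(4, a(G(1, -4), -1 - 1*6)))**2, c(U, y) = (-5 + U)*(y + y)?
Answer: 1830944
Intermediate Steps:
G(g, d) = 2 - d
a(K, P) = 2*K
c(U, y) = 2*y*(-5 + U) (c(U, y) = (-5 + U)*(2*y) = 2*y*(-5 + U))
m(l) = -4
x = 16 (x = (-4)**2 = 16)
114434*x = 114434*16 = 1830944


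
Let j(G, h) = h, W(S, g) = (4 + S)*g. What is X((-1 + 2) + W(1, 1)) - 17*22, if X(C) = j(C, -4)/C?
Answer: -1124/3 ≈ -374.67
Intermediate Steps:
W(S, g) = g*(4 + S)
X(C) = -4/C
X((-1 + 2) + W(1, 1)) - 17*22 = -4/((-1 + 2) + 1*(4 + 1)) - 17*22 = -4/(1 + 1*5) - 374 = -4/(1 + 5) - 374 = -4/6 - 374 = -4*⅙ - 374 = -⅔ - 374 = -1124/3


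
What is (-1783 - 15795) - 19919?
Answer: -37497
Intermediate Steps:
(-1783 - 15795) - 19919 = -17578 - 19919 = -37497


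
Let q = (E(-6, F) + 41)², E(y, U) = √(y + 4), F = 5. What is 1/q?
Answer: (41 + I*√2)⁻² ≈ 0.00059276 - 4.0941e-5*I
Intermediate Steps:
E(y, U) = √(4 + y)
q = (41 + I*√2)² (q = (√(4 - 6) + 41)² = (√(-2) + 41)² = (I*√2 + 41)² = (41 + I*√2)² ≈ 1679.0 + 115.97*I)
1/q = 1/((41 + I*√2)²) = (41 + I*√2)⁻²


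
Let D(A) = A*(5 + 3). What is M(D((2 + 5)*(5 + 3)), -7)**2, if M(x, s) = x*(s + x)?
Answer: 39033114624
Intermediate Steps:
D(A) = 8*A (D(A) = A*8 = 8*A)
M(D((2 + 5)*(5 + 3)), -7)**2 = ((8*((2 + 5)*(5 + 3)))*(-7 + 8*((2 + 5)*(5 + 3))))**2 = ((8*(7*8))*(-7 + 8*(7*8)))**2 = ((8*56)*(-7 + 8*56))**2 = (448*(-7 + 448))**2 = (448*441)**2 = 197568**2 = 39033114624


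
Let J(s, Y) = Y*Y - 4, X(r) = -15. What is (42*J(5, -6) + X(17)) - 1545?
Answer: -216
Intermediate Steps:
J(s, Y) = -4 + Y² (J(s, Y) = Y² - 4 = -4 + Y²)
(42*J(5, -6) + X(17)) - 1545 = (42*(-4 + (-6)²) - 15) - 1545 = (42*(-4 + 36) - 15) - 1545 = (42*32 - 15) - 1545 = (1344 - 15) - 1545 = 1329 - 1545 = -216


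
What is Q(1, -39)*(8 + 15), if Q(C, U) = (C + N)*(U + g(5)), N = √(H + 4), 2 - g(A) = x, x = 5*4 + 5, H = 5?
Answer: -5704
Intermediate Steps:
x = 25 (x = 20 + 5 = 25)
g(A) = -23 (g(A) = 2 - 1*25 = 2 - 25 = -23)
N = 3 (N = √(5 + 4) = √9 = 3)
Q(C, U) = (-23 + U)*(3 + C) (Q(C, U) = (C + 3)*(U - 23) = (3 + C)*(-23 + U) = (-23 + U)*(3 + C))
Q(1, -39)*(8 + 15) = (-69 - 23*1 + 3*(-39) + 1*(-39))*(8 + 15) = (-69 - 23 - 117 - 39)*23 = -248*23 = -5704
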